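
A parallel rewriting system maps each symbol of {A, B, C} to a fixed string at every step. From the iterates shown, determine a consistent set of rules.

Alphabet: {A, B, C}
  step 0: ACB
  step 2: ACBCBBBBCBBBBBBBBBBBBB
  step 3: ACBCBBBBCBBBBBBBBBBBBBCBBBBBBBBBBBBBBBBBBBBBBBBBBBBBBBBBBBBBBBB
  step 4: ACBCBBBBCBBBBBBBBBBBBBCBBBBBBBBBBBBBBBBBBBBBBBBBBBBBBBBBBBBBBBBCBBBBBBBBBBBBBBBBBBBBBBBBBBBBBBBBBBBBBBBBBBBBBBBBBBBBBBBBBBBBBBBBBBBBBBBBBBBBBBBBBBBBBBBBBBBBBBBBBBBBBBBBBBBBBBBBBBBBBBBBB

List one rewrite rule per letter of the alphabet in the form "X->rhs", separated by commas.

A->ACB, B->BBB, C->CB

  step 3 ⇒ step 4: ACBCBBBBCBBBBBBBBBBBBBCBBBBBBBBBBBBBBBBBBBBBBBBBBBBBBBBBBBBBBBB ⇒ ACB·CB·BBB·CB·BBB·BBB·BBB·BBB·CB·BBB·BBB·BBB·BBB·BBB·BBB·BBB·BBB·BBB·BBB·BBB·BBB·BBB·CB·BBB·BBB·BBB·BBB·BBB·BBB·BBB·BBB·BBB·BBB·BBB·BBB·BBB·BBB·BBB·BBB·BBB·BBB·BBB·BBB·BBB·BBB·BBB·BBB·BBB·BBB·BBB·BBB·BBB·BBB·BBB·BBB·BBB·BBB·BBB·BBB·BBB·BBB·BBB·BBB
    A ↦ ACB
    B ↦ BBB
    C ↦ CB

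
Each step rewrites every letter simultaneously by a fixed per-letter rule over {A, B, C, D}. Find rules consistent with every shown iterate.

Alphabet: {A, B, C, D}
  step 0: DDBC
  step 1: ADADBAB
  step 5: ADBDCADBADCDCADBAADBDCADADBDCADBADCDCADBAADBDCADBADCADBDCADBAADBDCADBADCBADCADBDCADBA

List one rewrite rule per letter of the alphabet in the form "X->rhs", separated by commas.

A->DC, B->BA, C->B, D->AD

  step 0 ⇒ step 1: DDBC ⇒ AD·AD·BA·B
    B ↦ BA
    C ↦ B
    D ↦ AD
    A ↦ DC  (constrained at step 1)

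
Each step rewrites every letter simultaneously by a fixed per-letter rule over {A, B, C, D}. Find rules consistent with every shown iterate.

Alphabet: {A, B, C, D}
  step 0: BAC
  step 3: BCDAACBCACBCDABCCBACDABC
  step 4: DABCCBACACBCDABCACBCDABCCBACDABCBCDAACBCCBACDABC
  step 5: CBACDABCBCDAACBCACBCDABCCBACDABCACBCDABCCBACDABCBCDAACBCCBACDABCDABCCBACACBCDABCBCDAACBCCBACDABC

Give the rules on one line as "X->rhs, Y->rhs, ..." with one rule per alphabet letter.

  step 4 ⇒ step 5: DABCCBACACBCDABCACBCDABCCBACDABCBCDAACBCCBACDABC ⇒ CB·AC·DA·BC·BC·DA·AC·BC·AC·BC·DA·BC·CB·AC·DA·BC·AC·BC·DA·BC·CB·AC·DA·BC·BC·DA·AC·BC·CB·AC·DA·BC·DA·BC·CB·AC·AC·BC·DA·BC·BC·DA·AC·BC·CB·AC·DA·BC
    A ↦ AC
    B ↦ DA
    C ↦ BC
    D ↦ CB

A->AC, B->DA, C->BC, D->CB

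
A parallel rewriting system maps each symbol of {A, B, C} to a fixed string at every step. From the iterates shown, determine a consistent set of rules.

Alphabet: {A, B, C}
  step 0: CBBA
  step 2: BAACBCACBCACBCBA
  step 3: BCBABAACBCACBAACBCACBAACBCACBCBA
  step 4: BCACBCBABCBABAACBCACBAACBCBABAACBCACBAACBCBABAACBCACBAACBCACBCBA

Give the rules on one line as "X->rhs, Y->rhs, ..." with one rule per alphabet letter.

A->BA, B->BC, C->AC

  step 3 ⇒ step 4: BCBABAACBCACBAACBCACBAACBCACBCBA ⇒ BC·AC·BC·BA·BC·BA·BA·AC·BC·AC·BA·AC·BC·BA·BA·AC·BC·AC·BA·AC·BC·BA·BA·AC·BC·AC·BA·AC·BC·AC·BC·BA
    A ↦ BA
    B ↦ BC
    C ↦ AC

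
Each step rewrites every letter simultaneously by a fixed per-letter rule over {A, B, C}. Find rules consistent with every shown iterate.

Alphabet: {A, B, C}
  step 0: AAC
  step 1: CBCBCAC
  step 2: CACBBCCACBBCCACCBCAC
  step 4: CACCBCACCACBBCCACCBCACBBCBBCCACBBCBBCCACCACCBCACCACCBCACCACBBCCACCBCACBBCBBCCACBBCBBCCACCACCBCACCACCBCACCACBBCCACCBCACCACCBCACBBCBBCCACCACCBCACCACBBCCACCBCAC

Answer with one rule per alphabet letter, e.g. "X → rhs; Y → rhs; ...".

A->CB, B->BBC, C->CAC

  step 1 ⇒ step 2: CBCBCAC ⇒ CAC·BBC·CAC·BBC·CAC·CB·CAC
    A ↦ CB
    B ↦ BBC
    C ↦ CAC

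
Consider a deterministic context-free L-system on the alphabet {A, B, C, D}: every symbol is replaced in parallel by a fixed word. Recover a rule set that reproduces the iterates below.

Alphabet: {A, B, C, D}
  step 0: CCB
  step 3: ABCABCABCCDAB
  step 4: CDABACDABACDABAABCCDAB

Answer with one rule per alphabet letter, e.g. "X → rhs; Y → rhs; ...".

  step 3 ⇒ step 4: ABCABCABCCDAB ⇒ CD·AB·A·CD·AB·A·CD·AB·A·A·BC·CD·AB
    A ↦ CD
    B ↦ AB
    C ↦ A
    D ↦ BC

A->CD, B->AB, C->A, D->BC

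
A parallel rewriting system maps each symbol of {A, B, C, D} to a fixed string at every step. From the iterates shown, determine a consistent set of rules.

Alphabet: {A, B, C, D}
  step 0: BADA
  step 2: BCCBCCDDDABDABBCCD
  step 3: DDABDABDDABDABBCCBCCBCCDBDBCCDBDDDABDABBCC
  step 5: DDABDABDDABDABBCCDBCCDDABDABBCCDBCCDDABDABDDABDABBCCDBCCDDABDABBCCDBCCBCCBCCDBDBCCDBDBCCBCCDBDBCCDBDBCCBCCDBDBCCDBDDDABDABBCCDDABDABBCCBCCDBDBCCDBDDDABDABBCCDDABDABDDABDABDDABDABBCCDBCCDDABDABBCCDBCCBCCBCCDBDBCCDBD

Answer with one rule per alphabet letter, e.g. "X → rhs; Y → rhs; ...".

  step 2 ⇒ step 3: BCCBCCDDDABDABBCCD ⇒ D·DAB·DAB·D·DAB·DAB·BCC·BCC·BCC·DB·D·BCC·DB·D·D·DAB·DAB·BCC
    A ↦ DB
    B ↦ D
    C ↦ DAB
    D ↦ BCC

A->DB, B->D, C->DAB, D->BCC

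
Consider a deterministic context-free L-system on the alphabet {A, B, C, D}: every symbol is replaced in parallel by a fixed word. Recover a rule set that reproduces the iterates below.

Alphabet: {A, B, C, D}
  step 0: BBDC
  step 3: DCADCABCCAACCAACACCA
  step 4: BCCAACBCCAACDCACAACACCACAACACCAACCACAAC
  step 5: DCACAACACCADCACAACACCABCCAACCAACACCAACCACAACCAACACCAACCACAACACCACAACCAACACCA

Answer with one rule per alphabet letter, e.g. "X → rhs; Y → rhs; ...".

A->AC, B->D, C->CA, D->BC

  step 4 ⇒ step 5: BCCAACBCCAACDCACAACACCACAACACCAACCACAAC ⇒ D·CA·CA·AC·AC·CA·D·CA·CA·AC·AC·CA·BC·CA·AC·CA·AC·AC·CA·AC·CA·CA·AC·CA·AC·AC·CA·AC·CA·CA·AC·AC·CA·CA·AC·CA·AC·AC·CA
    A ↦ AC
    B ↦ D
    C ↦ CA
    D ↦ BC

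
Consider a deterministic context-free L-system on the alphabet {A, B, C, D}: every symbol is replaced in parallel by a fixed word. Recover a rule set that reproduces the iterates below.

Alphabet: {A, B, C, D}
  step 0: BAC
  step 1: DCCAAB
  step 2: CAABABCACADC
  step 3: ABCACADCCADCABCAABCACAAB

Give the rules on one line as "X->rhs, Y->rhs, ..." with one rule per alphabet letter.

  step 2 ⇒ step 3: CAABABCACADC ⇒ AB·CA·CA·DC·CA·DC·AB·CA·AB·CA·CA·AB
    A ↦ CA
    B ↦ DC
    C ↦ AB
    D ↦ CA

A->CA, B->DC, C->AB, D->CA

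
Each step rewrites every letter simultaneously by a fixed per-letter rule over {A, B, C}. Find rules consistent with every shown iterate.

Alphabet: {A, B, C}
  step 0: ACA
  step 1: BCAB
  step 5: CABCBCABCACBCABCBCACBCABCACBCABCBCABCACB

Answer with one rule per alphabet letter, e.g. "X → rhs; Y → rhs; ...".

A->B, B->CB, C->CA

  step 0 ⇒ step 1: ACA ⇒ B·CA·B
    A ↦ B
    C ↦ CA
    B ↦ CB  (constrained at step 1)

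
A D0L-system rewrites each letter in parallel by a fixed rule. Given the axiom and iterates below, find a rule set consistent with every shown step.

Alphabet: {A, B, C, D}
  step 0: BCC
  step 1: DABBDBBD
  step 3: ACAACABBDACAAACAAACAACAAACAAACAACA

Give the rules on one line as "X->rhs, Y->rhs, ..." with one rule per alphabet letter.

  step 0 ⇒ step 1: BCC ⇒ DA·BBD·BBD
    B ↦ DA
    C ↦ BBD
    A ↦ ACA  (constrained at step 1)
    D ↦ A  (constrained at step 1)

A->ACA, B->DA, C->BBD, D->A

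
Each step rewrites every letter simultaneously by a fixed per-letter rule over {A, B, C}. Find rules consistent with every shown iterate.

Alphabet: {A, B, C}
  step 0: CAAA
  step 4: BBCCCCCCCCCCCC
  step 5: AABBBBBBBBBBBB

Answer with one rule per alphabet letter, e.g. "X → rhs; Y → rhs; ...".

A->CC, B->A, C->B

  step 4 ⇒ step 5: BBCCCCCCCCCCCC ⇒ A·A·B·B·B·B·B·B·B·B·B·B·B·B
    B ↦ A
    C ↦ B
    A ↦ CC  (constrained at step 0)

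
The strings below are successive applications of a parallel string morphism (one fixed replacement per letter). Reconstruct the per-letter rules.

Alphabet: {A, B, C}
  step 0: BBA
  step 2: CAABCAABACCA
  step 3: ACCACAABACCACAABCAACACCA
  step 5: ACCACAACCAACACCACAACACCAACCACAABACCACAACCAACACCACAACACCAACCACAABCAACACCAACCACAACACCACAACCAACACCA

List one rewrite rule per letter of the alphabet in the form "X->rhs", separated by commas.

  step 2 ⇒ step 3: CAABCAABACCA ⇒ AC·CA·CA·AB·AC·CA·CA·AB·CA·AC·AC·CA
    A ↦ CA
    B ↦ AB
    C ↦ AC

A->CA, B->AB, C->AC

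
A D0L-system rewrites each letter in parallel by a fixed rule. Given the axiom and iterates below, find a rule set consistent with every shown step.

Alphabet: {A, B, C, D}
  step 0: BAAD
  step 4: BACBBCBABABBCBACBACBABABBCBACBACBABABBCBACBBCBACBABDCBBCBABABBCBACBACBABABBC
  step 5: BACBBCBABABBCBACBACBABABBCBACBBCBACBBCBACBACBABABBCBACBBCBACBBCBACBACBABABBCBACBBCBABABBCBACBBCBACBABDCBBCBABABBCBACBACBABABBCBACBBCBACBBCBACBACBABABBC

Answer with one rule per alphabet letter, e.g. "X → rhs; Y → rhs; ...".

A->C, B->BA, C->BBC, D->BDC

  step 4 ⇒ step 5: BACBBCBABABBCBACBACBABABBCBACBACBABABBCBACBBCBACBABDCBBCBABABBCBACBACBABABBC ⇒ BA·C·BBC·BA·BA·BBC·BA·C·BA·C·BA·BA·BBC·BA·C·BBC·BA·C·BBC·BA·C·BA·C·BA·BA·BBC·BA·C·BBC·BA·C·BBC·BA·C·BA·C·BA·BA·BBC·BA·C·BBC·BA·BA·BBC·BA·C·BBC·BA·C·BA·BDC·BBC·BA·BA·BBC·BA·C·BA·C·BA·BA·BBC·BA·C·BBC·BA·C·BBC·BA·C·BA·C·BA·BA·BBC
    A ↦ C
    B ↦ BA
    C ↦ BBC
    D ↦ BDC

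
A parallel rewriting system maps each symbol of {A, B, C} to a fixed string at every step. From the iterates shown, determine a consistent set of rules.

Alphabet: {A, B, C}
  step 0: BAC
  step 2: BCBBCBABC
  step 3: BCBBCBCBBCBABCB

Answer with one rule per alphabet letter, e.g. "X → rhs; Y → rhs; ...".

  step 2 ⇒ step 3: BCBBCBABC ⇒ BC·B·BC·BC·B·BC·BA·BC·B
    A ↦ BA
    B ↦ BC
    C ↦ B

A->BA, B->BC, C->B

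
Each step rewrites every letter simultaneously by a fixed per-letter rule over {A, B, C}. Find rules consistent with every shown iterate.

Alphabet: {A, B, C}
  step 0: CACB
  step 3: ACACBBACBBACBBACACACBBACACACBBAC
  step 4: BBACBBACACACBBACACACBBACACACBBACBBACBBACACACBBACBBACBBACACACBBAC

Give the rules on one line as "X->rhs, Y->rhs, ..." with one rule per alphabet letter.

A->BB, B->AC, C->AC

  step 3 ⇒ step 4: ACACBBACBBACBBACACACBBACACACBBAC ⇒ BB·AC·BB·AC·AC·AC·BB·AC·AC·AC·BB·AC·AC·AC·BB·AC·BB·AC·BB·AC·AC·AC·BB·AC·BB·AC·BB·AC·AC·AC·BB·AC
    A ↦ BB
    B ↦ AC
    C ↦ AC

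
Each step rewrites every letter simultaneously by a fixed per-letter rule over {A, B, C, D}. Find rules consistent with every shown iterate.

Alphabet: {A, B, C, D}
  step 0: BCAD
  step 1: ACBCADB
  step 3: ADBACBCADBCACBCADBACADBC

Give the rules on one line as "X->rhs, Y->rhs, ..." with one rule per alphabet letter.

  step 0 ⇒ step 1: BCAD ⇒ AC·BC·AD·B
    A ↦ AD
    B ↦ AC
    C ↦ BC
    D ↦ B

A->AD, B->AC, C->BC, D->B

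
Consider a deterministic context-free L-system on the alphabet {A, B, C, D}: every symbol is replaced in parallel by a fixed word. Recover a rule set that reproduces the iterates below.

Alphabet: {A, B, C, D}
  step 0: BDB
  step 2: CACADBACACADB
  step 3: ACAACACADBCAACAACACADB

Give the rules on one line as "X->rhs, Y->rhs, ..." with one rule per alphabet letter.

A->CA, B->ADB, C->A, D->C

  step 2 ⇒ step 3: CACADBACACADB ⇒ A·CA·A·CA·C·ADB·CA·A·CA·A·CA·C·ADB
    A ↦ CA
    B ↦ ADB
    C ↦ A
    D ↦ C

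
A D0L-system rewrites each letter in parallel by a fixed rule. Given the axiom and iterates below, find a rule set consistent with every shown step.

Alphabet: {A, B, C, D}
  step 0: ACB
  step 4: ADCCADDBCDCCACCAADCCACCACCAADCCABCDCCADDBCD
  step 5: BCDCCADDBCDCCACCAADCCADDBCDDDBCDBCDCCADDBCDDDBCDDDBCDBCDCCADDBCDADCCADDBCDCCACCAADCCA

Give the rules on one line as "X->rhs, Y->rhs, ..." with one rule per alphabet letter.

A->BCD, B->A, C->D, D->CCA

  step 4 ⇒ step 5: ADCCADDBCDCCACCAADCCACCACCAADCCABCDCCADDBCD ⇒ BCD·CCA·D·D·BCD·CCA·CCA·A·D·CCA·D·D·BCD·D·D·BCD·BCD·CCA·D·D·BCD·D·D·BCD·D·D·BCD·BCD·CCA·D·D·BCD·A·D·CCA·D·D·BCD·CCA·CCA·A·D·CCA
    A ↦ BCD
    B ↦ A
    C ↦ D
    D ↦ CCA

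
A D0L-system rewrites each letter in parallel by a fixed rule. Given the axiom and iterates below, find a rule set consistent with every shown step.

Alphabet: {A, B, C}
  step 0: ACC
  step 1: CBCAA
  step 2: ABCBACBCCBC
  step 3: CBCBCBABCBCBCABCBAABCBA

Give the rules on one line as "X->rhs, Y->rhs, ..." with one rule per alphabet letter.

  step 2 ⇒ step 3: ABCBACBCCBC ⇒ CBC·BCB·A·BCB·CBC·A·BCB·A·A·BCB·A
    A ↦ CBC
    B ↦ BCB
    C ↦ A

A->CBC, B->BCB, C->A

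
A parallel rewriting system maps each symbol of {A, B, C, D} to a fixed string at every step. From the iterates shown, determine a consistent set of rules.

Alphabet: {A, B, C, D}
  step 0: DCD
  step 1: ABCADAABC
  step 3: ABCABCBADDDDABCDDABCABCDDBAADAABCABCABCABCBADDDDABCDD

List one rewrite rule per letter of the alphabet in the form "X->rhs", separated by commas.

  step 0 ⇒ step 1: DCD ⇒ ABC·ADA·ABC
    C ↦ ADA
    D ↦ ABC
    A ↦ DD  (constrained at step 1)
    B ↦ BA  (constrained at step 1)

A->DD, B->BA, C->ADA, D->ABC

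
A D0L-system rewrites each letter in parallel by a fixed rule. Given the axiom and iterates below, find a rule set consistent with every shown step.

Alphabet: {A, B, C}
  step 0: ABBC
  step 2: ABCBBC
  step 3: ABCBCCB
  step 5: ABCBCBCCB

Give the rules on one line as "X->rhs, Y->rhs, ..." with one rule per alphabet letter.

A->AB, B->C, C->B

  step 2 ⇒ step 3: ABCBBC ⇒ AB·C·B·C·C·B
    A ↦ AB
    B ↦ C
    C ↦ B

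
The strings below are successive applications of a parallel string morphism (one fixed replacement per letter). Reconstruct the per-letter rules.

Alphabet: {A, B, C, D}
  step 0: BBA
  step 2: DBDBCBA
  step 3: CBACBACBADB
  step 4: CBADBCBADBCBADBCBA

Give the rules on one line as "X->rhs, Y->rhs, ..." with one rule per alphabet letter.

  step 3 ⇒ step 4: CBACBACBADB ⇒ CB·A·DB·CB·A·DB·CB·A·DB·CB·A
    A ↦ DB
    B ↦ A
    C ↦ CB
    D ↦ CB

A->DB, B->A, C->CB, D->CB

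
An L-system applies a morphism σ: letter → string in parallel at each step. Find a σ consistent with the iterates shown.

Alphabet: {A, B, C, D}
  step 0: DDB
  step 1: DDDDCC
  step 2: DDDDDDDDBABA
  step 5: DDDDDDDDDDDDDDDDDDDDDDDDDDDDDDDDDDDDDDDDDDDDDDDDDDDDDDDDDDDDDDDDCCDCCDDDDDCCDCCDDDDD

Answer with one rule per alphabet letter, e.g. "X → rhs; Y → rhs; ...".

A->D, B->CC, C->BA, D->DD

  step 1 ⇒ step 2: DDDDCC ⇒ DD·DD·DD·DD·BA·BA
    C ↦ BA
    D ↦ DD
    A ↦ D  (constrained at step 2)
  step 0 ⇒ step 1: DDB ⇒ DD·DD·CC
    B ↦ CC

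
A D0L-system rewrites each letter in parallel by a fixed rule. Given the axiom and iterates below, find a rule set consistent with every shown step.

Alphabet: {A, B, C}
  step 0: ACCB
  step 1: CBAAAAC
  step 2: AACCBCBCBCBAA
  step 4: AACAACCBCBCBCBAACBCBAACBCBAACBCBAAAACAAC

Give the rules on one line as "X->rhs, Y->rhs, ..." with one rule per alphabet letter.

  step 1 ⇒ step 2: CBAAAAC ⇒ AA·C·CB·CB·CB·CB·AA
    A ↦ CB
    B ↦ C
    C ↦ AA

A->CB, B->C, C->AA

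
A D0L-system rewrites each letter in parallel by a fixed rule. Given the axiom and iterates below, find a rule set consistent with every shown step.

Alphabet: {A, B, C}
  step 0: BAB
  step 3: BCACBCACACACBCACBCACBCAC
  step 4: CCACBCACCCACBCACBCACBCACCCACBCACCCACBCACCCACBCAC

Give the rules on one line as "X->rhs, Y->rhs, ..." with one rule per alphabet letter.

A->BC, B->CC, C->AC

  step 3 ⇒ step 4: BCACBCACACACBCACBCACBCAC ⇒ CC·AC·BC·AC·CC·AC·BC·AC·BC·AC·BC·AC·CC·AC·BC·AC·CC·AC·BC·AC·CC·AC·BC·AC
    A ↦ BC
    B ↦ CC
    C ↦ AC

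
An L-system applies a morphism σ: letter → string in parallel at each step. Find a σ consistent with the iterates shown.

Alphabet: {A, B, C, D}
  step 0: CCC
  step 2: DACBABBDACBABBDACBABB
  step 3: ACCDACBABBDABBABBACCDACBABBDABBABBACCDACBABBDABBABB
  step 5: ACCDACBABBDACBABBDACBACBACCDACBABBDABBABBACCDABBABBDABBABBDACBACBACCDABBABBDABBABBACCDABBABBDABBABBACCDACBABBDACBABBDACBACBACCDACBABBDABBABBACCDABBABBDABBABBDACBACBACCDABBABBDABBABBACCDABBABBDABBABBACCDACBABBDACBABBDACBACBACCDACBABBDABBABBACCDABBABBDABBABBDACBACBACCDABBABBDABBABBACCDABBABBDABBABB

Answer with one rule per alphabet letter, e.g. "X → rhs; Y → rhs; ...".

  step 2 ⇒ step 3: DACBABBDACBABBDACBABB ⇒ ACC·D·ACB·ABB·D·ABB·ABB·ACC·D·ACB·ABB·D·ABB·ABB·ACC·D·ACB·ABB·D·ABB·ABB
    A ↦ D
    B ↦ ABB
    C ↦ ACB
    D ↦ ACC

A->D, B->ABB, C->ACB, D->ACC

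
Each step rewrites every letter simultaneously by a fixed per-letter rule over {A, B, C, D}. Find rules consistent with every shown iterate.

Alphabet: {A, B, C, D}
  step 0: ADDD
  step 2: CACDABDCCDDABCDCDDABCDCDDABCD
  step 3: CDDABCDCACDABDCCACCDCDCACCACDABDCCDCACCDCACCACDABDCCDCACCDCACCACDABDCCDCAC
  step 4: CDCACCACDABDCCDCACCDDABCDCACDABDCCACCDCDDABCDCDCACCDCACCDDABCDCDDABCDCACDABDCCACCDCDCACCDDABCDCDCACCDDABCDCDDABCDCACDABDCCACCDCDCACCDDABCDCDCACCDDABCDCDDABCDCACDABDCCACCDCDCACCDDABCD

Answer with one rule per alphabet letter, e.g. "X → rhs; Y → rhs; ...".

A->DAB, B->DC, C->CD, D->CAC

  step 3 ⇒ step 4: CDDABCDCACDABDCCACCDCDCACCACDABDCCDCACCDCACCACDABDCCDCACCDCACCACDABDCCDCAC ⇒ CD·CAC·CAC·DAB·DC·CD·CAC·CD·DAB·CD·CAC·DAB·DC·CAC·CD·CD·DAB·CD·CD·CAC·CD·CAC·CD·DAB·CD·CD·DAB·CD·CAC·DAB·DC·CAC·CD·CD·CAC·CD·DAB·CD·CD·CAC·CD·DAB·CD·CD·DAB·CD·CAC·DAB·DC·CAC·CD·CD·CAC·CD·DAB·CD·CD·CAC·CD·DAB·CD·CD·DAB·CD·CAC·DAB·DC·CAC·CD·CD·CAC·CD·DAB·CD
    A ↦ DAB
    B ↦ DC
    C ↦ CD
    D ↦ CAC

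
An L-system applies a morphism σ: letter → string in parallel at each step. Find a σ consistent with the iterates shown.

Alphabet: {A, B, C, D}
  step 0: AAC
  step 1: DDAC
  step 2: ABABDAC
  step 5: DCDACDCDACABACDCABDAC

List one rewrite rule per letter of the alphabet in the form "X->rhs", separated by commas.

A->D, B->C, C->AC, D->AB

  step 1 ⇒ step 2: DDAC ⇒ AB·AB·D·AC
    A ↦ D
    C ↦ AC
    D ↦ AB
    B ↦ C  (constrained at step 2)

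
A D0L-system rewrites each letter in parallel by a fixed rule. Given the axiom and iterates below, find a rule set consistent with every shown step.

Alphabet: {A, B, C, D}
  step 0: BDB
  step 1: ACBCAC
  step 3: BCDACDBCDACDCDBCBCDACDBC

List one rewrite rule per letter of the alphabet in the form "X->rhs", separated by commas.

  step 0 ⇒ step 1: BDB ⇒ AC·BC·AC
    B ↦ AC
    D ↦ BC
    A ↦ DA  (constrained at step 1)
    C ↦ CD  (constrained at step 1)

A->DA, B->AC, C->CD, D->BC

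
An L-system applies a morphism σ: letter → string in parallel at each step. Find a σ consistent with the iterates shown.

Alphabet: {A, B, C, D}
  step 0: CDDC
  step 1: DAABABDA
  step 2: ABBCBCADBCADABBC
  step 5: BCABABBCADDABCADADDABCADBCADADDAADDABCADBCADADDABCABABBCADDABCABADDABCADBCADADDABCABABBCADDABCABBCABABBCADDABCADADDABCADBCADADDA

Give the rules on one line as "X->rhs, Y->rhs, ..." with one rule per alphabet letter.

A->BC, B->AD, C->DA, D->AB

  step 1 ⇒ step 2: DAABABDA ⇒ AB·BC·BC·AD·BC·AD·AB·BC
    A ↦ BC
    B ↦ AD
    D ↦ AB
  step 0 ⇒ step 1: CDDC ⇒ DA·AB·AB·DA
    C ↦ DA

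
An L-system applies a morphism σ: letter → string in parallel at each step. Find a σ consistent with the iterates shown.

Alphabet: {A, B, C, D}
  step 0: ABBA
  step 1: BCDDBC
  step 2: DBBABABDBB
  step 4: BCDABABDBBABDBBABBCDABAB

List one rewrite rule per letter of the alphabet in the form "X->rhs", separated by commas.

A->BC, B->D, C->BB, D->AB

  step 1 ⇒ step 2: BCDDBC ⇒ D·BB·AB·AB·D·BB
    B ↦ D
    C ↦ BB
    D ↦ AB
  step 0 ⇒ step 1: ABBA ⇒ BC·D·D·BC
    A ↦ BC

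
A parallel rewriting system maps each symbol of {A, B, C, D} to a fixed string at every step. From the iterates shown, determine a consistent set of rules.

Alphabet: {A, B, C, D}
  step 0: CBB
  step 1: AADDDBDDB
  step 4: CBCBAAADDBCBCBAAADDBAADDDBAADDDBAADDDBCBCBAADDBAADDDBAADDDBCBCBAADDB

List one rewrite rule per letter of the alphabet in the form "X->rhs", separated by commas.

  step 0 ⇒ step 1: CBB ⇒ AAD·DDB·DDB
    B ↦ DDB
    C ↦ AAD
    A ↦ CB  (constrained at step 1)
    D ↦ A  (constrained at step 1)

A->CB, B->DDB, C->AAD, D->A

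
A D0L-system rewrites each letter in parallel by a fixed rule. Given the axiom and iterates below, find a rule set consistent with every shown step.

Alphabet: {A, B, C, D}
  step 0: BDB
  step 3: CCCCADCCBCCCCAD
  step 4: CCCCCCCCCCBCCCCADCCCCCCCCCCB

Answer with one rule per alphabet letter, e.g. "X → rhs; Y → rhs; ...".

A->CC, B->AD, C->CC, D->B

  step 3 ⇒ step 4: CCCCADCCBCCCCAD ⇒ CC·CC·CC·CC·CC·B·CC·CC·AD·CC·CC·CC·CC·CC·B
    A ↦ CC
    B ↦ AD
    C ↦ CC
    D ↦ B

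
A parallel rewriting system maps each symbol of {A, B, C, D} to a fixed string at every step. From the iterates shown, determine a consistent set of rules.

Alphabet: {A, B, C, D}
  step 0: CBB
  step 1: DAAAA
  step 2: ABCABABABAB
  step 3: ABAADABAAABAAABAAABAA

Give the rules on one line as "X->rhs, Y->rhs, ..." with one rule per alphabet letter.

  step 2 ⇒ step 3: ABCABABABAB ⇒ AB·AA·D·AB·AA·AB·AA·AB·AA·AB·AA
    A ↦ AB
    B ↦ AA
    C ↦ D
  step 1 ⇒ step 2: DAAAA ⇒ ABC·AB·AB·AB·AB
    D ↦ ABC

A->AB, B->AA, C->D, D->ABC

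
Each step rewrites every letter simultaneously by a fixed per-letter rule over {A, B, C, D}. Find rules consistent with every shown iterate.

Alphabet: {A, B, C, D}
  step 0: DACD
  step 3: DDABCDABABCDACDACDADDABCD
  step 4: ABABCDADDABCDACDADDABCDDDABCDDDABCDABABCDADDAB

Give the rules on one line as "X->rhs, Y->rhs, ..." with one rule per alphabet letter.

  step 3 ⇒ step 4: DDABCDABABCDACDACDADDABCD ⇒ AB·AB·CD·A·DD·AB·CD·A·CD·A·DD·AB·CD·DD·AB·CD·DD·AB·CD·AB·AB·CD·A·DD·AB
    A ↦ CD
    B ↦ A
    C ↦ DD
    D ↦ AB

A->CD, B->A, C->DD, D->AB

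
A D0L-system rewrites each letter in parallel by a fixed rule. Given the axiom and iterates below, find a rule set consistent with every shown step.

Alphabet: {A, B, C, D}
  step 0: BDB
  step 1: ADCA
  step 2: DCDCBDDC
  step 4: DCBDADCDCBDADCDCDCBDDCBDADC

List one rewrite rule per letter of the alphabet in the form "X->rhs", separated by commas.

A->DC, B->A, C->BD, D->DC

  step 1 ⇒ step 2: ADCA ⇒ DC·DC·BD·DC
    A ↦ DC
    C ↦ BD
    D ↦ DC
  step 0 ⇒ step 1: BDB ⇒ A·DC·A
    B ↦ A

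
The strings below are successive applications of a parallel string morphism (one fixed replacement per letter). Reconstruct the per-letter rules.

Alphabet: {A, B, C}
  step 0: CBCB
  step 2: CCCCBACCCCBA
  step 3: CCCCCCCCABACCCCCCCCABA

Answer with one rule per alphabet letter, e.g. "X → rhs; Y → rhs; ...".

A->BA, B->A, C->CC

  step 2 ⇒ step 3: CCCCBACCCCBA ⇒ CC·CC·CC·CC·A·BA·CC·CC·CC·CC·A·BA
    A ↦ BA
    B ↦ A
    C ↦ CC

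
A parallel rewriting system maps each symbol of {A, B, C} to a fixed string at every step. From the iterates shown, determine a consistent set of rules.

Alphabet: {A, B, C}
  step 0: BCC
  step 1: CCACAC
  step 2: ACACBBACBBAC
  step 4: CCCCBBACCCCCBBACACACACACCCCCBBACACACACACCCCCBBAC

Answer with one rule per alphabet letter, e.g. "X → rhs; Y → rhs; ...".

  step 1 ⇒ step 2: CCACAC ⇒ AC·AC·BB·AC·BB·AC
    A ↦ BB
    C ↦ AC
  step 0 ⇒ step 1: BCC ⇒ CC·AC·AC
    B ↦ CC

A->BB, B->CC, C->AC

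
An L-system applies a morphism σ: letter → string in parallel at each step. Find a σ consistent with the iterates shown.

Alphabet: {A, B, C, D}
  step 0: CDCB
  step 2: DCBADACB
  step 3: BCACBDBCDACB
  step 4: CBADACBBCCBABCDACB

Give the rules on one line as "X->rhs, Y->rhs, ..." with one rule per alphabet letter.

  step 3 ⇒ step 4: BCACBDBCDACB ⇒ CB·A·D·A·CB·BC·CB·A·BC·D·A·CB
    A ↦ D
    B ↦ CB
    C ↦ A
    D ↦ BC

A->D, B->CB, C->A, D->BC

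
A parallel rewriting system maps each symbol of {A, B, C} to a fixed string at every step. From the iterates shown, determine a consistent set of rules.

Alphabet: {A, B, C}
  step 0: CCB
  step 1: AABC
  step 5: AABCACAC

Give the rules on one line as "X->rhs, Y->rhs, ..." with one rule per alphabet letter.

A->C, B->BC, C->A

  step 0 ⇒ step 1: CCB ⇒ A·A·BC
    B ↦ BC
    C ↦ A
    A ↦ C  (constrained at step 1)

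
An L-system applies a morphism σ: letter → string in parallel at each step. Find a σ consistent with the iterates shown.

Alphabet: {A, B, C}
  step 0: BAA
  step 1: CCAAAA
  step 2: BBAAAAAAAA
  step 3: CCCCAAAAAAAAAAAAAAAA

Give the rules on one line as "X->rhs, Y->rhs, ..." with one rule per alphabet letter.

  step 2 ⇒ step 3: BBAAAAAAAA ⇒ CC·CC·AA·AA·AA·AA·AA·AA·AA·AA
    A ↦ AA
    B ↦ CC
  step 1 ⇒ step 2: CCAAAA ⇒ B·B·AA·AA·AA·AA
    C ↦ B

A->AA, B->CC, C->B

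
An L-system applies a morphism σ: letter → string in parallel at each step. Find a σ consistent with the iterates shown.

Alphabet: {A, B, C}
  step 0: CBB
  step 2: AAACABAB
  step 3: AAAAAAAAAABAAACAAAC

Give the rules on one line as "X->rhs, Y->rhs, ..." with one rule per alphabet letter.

A->AAA, B->C, C->AB

  step 2 ⇒ step 3: AAACABAB ⇒ AAA·AAA·AAA·AB·AAA·C·AAA·C
    A ↦ AAA
    B ↦ C
    C ↦ AB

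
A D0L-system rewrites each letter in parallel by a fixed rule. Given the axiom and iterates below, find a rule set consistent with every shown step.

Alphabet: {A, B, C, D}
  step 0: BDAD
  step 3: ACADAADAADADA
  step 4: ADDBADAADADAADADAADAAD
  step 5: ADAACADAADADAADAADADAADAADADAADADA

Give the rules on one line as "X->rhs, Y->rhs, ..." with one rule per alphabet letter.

  step 4 ⇒ step 5: ADDBADAADADAADADAADAAD ⇒ AD·A·A·C·AD·A·AD·AD·A·AD·A·AD·AD·A·AD·A·AD·AD·A·AD·AD·A
    A ↦ AD
    B ↦ C
    D ↦ A
  step 3 ⇒ step 4: ACADAADAADADA ⇒ AD·DB·AD·A·AD·AD·A·AD·AD·A·AD·A·AD
    C ↦ DB

A->AD, B->C, C->DB, D->A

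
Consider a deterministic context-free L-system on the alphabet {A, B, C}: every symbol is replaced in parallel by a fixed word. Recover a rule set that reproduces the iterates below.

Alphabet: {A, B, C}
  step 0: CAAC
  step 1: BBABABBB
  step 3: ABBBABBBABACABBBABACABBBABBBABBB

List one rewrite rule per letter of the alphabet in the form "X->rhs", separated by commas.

A->AB, B->AC, C->BB

  step 0 ⇒ step 1: CAAC ⇒ BB·AB·AB·BB
    A ↦ AB
    C ↦ BB
    B ↦ AC  (constrained at step 1)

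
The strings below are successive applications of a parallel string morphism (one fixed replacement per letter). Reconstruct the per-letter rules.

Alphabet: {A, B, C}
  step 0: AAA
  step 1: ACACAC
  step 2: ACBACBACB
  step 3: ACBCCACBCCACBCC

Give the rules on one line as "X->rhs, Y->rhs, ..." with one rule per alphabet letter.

A->AC, B->CC, C->B

  step 2 ⇒ step 3: ACBACBACB ⇒ AC·B·CC·AC·B·CC·AC·B·CC
    A ↦ AC
    B ↦ CC
    C ↦ B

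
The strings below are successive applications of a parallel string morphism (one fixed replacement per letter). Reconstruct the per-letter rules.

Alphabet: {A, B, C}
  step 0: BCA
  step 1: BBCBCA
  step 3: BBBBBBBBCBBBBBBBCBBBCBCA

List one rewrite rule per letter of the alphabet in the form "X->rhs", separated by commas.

  step 0 ⇒ step 1: BCA ⇒ BB·CB·CA
    A ↦ CA
    B ↦ BB
    C ↦ CB

A->CA, B->BB, C->CB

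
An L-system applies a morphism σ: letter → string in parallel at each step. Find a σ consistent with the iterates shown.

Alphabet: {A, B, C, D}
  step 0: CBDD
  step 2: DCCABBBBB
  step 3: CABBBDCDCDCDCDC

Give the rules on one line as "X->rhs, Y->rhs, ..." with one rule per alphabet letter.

  step 2 ⇒ step 3: DCCABBBBB ⇒ CA·B·B·B·DC·DC·DC·DC·DC
    A ↦ B
    B ↦ DC
    C ↦ B
    D ↦ CA

A->B, B->DC, C->B, D->CA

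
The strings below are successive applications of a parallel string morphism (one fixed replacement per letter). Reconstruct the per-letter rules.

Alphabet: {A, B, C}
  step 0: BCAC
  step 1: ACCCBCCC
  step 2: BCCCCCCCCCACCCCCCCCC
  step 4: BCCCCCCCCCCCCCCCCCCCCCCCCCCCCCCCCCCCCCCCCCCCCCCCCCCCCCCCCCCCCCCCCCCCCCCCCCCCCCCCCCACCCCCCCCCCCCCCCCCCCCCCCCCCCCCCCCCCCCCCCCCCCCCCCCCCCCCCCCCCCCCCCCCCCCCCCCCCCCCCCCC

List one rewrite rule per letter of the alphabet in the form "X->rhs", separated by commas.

A->B, B->A, C->CCC

  step 1 ⇒ step 2: ACCCBCCC ⇒ B·CCC·CCC·CCC·A·CCC·CCC·CCC
    A ↦ B
    B ↦ A
    C ↦ CCC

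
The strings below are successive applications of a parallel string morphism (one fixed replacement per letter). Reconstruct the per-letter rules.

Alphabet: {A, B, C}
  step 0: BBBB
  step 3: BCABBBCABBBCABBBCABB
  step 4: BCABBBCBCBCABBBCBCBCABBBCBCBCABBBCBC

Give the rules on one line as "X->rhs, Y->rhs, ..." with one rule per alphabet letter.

A->BB, B->BC, C->A

  step 3 ⇒ step 4: BCABBBCABBBCABBBCABB ⇒ BC·A·BB·BC·BC·BC·A·BB·BC·BC·BC·A·BB·BC·BC·BC·A·BB·BC·BC
    A ↦ BB
    B ↦ BC
    C ↦ A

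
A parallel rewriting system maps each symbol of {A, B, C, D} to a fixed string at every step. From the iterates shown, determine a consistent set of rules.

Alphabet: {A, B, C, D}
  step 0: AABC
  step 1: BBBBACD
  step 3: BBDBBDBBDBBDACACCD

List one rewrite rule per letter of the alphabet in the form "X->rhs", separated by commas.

  step 0 ⇒ step 1: AABC ⇒ BB·BB·AC·D
    A ↦ BB
    B ↦ AC
    C ↦ D
    D ↦ C  (constrained at step 1)

A->BB, B->AC, C->D, D->C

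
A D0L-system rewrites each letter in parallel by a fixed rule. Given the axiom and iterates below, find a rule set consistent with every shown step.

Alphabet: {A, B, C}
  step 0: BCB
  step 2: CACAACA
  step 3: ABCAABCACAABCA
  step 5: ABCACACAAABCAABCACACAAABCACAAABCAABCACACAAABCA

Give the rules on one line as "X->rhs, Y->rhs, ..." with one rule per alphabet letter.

  step 2 ⇒ step 3: CACAACA ⇒ AB·CA·AB·CA·CA·AB·CA
    A ↦ CA
    C ↦ AB
    B ↦ A  (constrained at step 0)

A->CA, B->A, C->AB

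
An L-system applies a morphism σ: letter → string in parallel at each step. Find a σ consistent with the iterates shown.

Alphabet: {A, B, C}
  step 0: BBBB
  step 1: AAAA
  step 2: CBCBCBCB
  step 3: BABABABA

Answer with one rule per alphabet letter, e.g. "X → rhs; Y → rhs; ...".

  step 2 ⇒ step 3: CBCBCBCB ⇒ B·A·B·A·B·A·B·A
    B ↦ A
    C ↦ B
  step 1 ⇒ step 2: AAAA ⇒ CB·CB·CB·CB
    A ↦ CB

A->CB, B->A, C->B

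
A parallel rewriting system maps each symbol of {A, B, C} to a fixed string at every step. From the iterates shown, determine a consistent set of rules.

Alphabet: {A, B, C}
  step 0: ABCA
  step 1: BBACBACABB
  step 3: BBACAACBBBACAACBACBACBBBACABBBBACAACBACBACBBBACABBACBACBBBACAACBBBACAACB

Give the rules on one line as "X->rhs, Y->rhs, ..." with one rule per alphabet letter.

  step 0 ⇒ step 1: ABCA ⇒ BB·ACB·ACA·BB
    A ↦ BB
    B ↦ ACB
    C ↦ ACA

A->BB, B->ACB, C->ACA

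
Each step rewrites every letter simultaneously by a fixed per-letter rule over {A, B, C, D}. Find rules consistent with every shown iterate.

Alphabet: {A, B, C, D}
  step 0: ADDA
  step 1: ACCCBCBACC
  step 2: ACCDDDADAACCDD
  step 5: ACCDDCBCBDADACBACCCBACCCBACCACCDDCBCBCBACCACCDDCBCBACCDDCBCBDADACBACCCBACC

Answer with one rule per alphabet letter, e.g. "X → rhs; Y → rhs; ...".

A->ACC, B->A, C->D, D->CB

  step 1 ⇒ step 2: ACCCBCBACC ⇒ ACC·D·D·D·A·D·A·ACC·D·D
    A ↦ ACC
    B ↦ A
    C ↦ D
  step 0 ⇒ step 1: ADDA ⇒ ACC·CB·CB·ACC
    D ↦ CB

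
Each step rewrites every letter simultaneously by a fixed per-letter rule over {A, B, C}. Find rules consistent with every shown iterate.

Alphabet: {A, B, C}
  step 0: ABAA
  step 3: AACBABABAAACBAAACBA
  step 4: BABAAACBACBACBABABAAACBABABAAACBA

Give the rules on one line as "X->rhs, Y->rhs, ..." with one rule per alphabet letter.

A->BA, B->C, C->AA

  step 3 ⇒ step 4: AACBABABAAACBAAACBA ⇒ BA·BA·AA·C·BA·C·BA·C·BA·BA·BA·AA·C·BA·BA·BA·AA·C·BA
    A ↦ BA
    B ↦ C
    C ↦ AA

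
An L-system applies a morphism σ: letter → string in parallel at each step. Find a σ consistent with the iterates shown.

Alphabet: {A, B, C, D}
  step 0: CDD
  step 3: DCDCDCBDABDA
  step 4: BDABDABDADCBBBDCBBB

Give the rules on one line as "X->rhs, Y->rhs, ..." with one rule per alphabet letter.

A->BB, B->DC, C->DA, D->B

  step 3 ⇒ step 4: DCDCDCBDABDA ⇒ B·DA·B·DA·B·DA·DC·B·BB·DC·B·BB
    A ↦ BB
    B ↦ DC
    C ↦ DA
    D ↦ B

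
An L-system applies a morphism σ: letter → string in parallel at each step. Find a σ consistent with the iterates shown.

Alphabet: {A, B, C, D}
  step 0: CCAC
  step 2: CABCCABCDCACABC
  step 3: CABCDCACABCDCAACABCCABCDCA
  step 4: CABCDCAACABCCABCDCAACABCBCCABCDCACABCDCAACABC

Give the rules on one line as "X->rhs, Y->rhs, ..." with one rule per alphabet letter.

  step 3 ⇒ step 4: CABCDCACABCDCAACABCCABCDCA ⇒ CA·BC·D·CA·A·CA·BC·CA·BC·D·CA·A·CA·BC·BC·CA·BC·D·CA·CA·BC·D·CA·A·CA·BC
    A ↦ BC
    B ↦ D
    C ↦ CA
    D ↦ A

A->BC, B->D, C->CA, D->A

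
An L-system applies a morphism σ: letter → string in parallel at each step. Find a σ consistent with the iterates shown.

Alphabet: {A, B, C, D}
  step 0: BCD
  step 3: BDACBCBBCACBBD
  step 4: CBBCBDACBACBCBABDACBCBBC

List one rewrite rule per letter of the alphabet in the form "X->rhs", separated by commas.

  step 3 ⇒ step 4: BDACBCBBCACBBD ⇒ CB·BC·BD·A·CB·A·CB·CB·A·BD·A·CB·CB·BC
    A ↦ BD
    B ↦ CB
    C ↦ A
    D ↦ BC

A->BD, B->CB, C->A, D->BC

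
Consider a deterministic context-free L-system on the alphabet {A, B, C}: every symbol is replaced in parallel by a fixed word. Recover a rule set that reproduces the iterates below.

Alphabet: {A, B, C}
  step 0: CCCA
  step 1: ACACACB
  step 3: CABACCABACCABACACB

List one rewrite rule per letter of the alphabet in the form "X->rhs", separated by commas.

A->B, B->CA, C->AC

  step 0 ⇒ step 1: CCCA ⇒ AC·AC·AC·B
    A ↦ B
    C ↦ AC
    B ↦ CA  (constrained at step 1)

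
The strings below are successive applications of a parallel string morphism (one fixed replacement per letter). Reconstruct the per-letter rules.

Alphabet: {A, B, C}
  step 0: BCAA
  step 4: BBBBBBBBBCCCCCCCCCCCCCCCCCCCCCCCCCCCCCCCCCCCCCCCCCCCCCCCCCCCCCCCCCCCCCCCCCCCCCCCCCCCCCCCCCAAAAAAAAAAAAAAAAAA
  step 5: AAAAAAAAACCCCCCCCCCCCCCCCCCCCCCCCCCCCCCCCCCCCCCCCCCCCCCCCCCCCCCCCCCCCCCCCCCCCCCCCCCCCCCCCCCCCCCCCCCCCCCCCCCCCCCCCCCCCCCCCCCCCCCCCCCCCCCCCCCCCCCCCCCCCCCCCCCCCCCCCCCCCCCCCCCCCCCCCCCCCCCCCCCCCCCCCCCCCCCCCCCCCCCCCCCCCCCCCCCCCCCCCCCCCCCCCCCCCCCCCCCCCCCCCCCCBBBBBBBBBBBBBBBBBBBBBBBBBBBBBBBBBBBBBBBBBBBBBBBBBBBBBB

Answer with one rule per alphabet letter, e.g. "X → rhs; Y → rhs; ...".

  step 4 ⇒ step 5: BBBBBBBBBCCCCCCCCCCCCCCCCCCCCCCCCCCCCCCCCCCCCCCCCCCCCCCCCCCCCCCCCCCCCCCCCCCCCCCCCCCCCCCCCCAAAAAAAAAAAAAAAAAA ⇒ A·A·A·A·A·A·A·A·A·CCC·CCC·CCC·CCC·CCC·CCC·CCC·CCC·CCC·CCC·CCC·CCC·CCC·CCC·CCC·CCC·CCC·CCC·CCC·CCC·CCC·CCC·CCC·CCC·CCC·CCC·CCC·CCC·CCC·CCC·CCC·CCC·CCC·CCC·CCC·CCC·CCC·CCC·CCC·CCC·CCC·CCC·CCC·CCC·CCC·CCC·CCC·CCC·CCC·CCC·CCC·CCC·CCC·CCC·CCC·CCC·CCC·CCC·CCC·CCC·CCC·CCC·CCC·CCC·CCC·CCC·CCC·CCC·CCC·CCC·CCC·CCC·CCC·CCC·CCC·CCC·CCC·CCC·CCC·CCC·CCC·BBB·BBB·BBB·BBB·BBB·BBB·BBB·BBB·BBB·BBB·BBB·BBB·BBB·BBB·BBB·BBB·BBB·BBB
    A ↦ BBB
    B ↦ A
    C ↦ CCC

A->BBB, B->A, C->CCC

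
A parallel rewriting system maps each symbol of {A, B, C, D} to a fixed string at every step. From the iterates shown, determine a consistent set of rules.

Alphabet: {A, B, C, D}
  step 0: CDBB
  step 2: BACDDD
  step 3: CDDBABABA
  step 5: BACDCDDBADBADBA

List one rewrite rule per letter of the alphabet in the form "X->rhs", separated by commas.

A->D, B->C, C->D, D->BA

  step 2 ⇒ step 3: BACDDD ⇒ C·D·D·BA·BA·BA
    A ↦ D
    B ↦ C
    C ↦ D
    D ↦ BA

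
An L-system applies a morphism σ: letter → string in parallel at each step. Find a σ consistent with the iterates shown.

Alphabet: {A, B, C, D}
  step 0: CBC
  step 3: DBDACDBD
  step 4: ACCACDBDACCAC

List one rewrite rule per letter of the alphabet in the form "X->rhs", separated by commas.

A->DB, B->C, C->D, D->AC

  step 3 ⇒ step 4: DBDACDBD ⇒ AC·C·AC·DB·D·AC·C·AC
    A ↦ DB
    B ↦ C
    C ↦ D
    D ↦ AC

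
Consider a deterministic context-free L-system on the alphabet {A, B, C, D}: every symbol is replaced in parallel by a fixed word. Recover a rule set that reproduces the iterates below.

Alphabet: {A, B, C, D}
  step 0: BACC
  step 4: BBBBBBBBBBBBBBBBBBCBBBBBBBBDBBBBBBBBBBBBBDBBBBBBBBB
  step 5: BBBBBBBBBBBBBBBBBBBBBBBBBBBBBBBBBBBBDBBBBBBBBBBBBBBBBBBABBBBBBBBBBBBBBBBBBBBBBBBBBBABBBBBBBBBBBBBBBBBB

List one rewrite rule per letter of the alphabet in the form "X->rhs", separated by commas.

  step 4 ⇒ step 5: BBBBBBBBBBBBBBBBBBCBBBBBBBBDBBBBBBBBBBBBBDBBBBBBBBB ⇒ BB·BB·BB·BB·BB·BB·BB·BB·BB·BB·BB·BB·BB·BB·BB·BB·BB·BB·DB·BB·BB·BB·BB·BB·BB·BB·BB·BA·BB·BB·BB·BB·BB·BB·BB·BB·BB·BB·BB·BB·BB·BA·BB·BB·BB·BB·BB·BB·BB·BB·BB
    B ↦ BB
    C ↦ DB
    D ↦ BA
    A ↦ C  (constrained at step 0)

A->C, B->BB, C->DB, D->BA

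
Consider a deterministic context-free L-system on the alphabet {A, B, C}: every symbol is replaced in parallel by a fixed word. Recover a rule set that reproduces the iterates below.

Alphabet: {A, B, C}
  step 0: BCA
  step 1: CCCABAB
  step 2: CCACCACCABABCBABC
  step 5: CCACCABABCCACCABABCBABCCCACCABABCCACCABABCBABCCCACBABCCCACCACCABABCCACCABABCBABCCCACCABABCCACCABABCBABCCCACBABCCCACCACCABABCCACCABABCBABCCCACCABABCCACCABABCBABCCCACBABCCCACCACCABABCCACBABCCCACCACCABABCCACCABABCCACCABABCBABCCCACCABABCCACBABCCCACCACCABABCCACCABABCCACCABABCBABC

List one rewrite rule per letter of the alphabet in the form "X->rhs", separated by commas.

A->BAB, B->C, C->CCA

  step 1 ⇒ step 2: CCCABAB ⇒ CCA·CCA·CCA·BAB·C·BAB·C
    A ↦ BAB
    B ↦ C
    C ↦ CCA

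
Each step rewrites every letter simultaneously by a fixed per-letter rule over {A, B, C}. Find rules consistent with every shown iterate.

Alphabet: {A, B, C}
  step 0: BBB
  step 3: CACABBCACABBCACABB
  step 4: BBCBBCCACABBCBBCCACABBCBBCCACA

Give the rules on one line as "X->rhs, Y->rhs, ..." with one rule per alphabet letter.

A->C, B->CA, C->BB

  step 3 ⇒ step 4: CACABBCACABBCACABB ⇒ BB·C·BB·C·CA·CA·BB·C·BB·C·CA·CA·BB·C·BB·C·CA·CA
    A ↦ C
    B ↦ CA
    C ↦ BB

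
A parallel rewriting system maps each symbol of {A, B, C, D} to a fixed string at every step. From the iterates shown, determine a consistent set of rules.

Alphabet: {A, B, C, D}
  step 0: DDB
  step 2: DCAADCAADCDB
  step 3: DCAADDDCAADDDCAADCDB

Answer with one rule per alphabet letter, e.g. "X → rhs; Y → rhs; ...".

A->D, B->DB, C->AA, D->DC

  step 2 ⇒ step 3: DCAADCAADCDB ⇒ DC·AA·D·D·DC·AA·D·D·DC·AA·DC·DB
    A ↦ D
    B ↦ DB
    C ↦ AA
    D ↦ DC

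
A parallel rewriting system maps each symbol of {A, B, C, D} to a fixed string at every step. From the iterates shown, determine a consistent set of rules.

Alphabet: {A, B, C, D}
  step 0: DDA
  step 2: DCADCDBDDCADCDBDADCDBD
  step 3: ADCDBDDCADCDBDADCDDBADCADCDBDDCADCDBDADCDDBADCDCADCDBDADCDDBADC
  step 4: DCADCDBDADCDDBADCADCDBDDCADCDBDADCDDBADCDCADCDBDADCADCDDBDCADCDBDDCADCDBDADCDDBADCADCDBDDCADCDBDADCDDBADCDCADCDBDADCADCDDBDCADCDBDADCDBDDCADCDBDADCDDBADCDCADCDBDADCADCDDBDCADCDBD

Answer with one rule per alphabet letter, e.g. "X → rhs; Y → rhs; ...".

A->DC, B->DDB, C->DBD, D->ADC

  step 3 ⇒ step 4: ADCDBDDCADCDBDADCDDBADCADCDBDDCADCDBDADCDDBADCDCADCDBDADCDDBADC ⇒ DC·ADC·DBD·ADC·DDB·ADC·ADC·DBD·DC·ADC·DBD·ADC·DDB·ADC·DC·ADC·DBD·ADC·ADC·DDB·DC·ADC·DBD·DC·ADC·DBD·ADC·DDB·ADC·ADC·DBD·DC·ADC·DBD·ADC·DDB·ADC·DC·ADC·DBD·ADC·ADC·DDB·DC·ADC·DBD·ADC·DBD·DC·ADC·DBD·ADC·DDB·ADC·DC·ADC·DBD·ADC·ADC·DDB·DC·ADC·DBD
    A ↦ DC
    B ↦ DDB
    C ↦ DBD
    D ↦ ADC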